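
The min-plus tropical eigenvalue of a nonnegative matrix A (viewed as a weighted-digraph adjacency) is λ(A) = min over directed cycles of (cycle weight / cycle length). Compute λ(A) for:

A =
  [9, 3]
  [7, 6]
λ(A) = 5

Enumerate directed cycles and compute their means (weight / length). Sample:
  cycle 0 → 0: weight = 9, length = 1, mean = 9/1 ≈ 9.000
  cycle 1 → 1: weight = 6, length = 1, mean = 6/1 ≈ 6.000
  cycle 0 → 1 → 0: weight = 10, length = 2, mean = 10/2 ≈ 5.000
  cycle 1 → 0 → 1: weight = 10, length = 2, mean = 10/2 ≈ 5.000
Minimum mean = 5.000, attained e.g. along the cycle 0 → 1 → 0 with weight 10 and length 2. So λ(A) = 10/2 = 5.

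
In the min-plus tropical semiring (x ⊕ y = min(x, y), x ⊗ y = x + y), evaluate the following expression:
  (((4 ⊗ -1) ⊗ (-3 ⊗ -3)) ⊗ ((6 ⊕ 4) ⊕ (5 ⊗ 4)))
(((4 ⊗ -1) ⊗ (-3 ⊗ -3)) ⊗ ((6 ⊕ 4) ⊕ (5 ⊗ 4))) = 1

Expand innermost to outermost. Recall ⊕ takes the minimum of its arguments and ⊗ takes their sum. Working out the expression (((4 ⊗ -1) ⊗ (-3 ⊗ -3)) ⊗ ((6 ⊕ 4) ⊕ (5 ⊗ 4))) gives 1.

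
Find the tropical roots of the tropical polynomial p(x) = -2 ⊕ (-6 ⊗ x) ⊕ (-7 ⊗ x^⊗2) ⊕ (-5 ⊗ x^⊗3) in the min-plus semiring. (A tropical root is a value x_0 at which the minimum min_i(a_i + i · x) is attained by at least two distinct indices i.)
Roots: {-2, 1, 4}

Each tropical root is a break point of the lower envelope of the lines y = a_i + i · x (there are 4 lines, with slopes 0, 1, ..., 3). Only the lines that attain the minimum somewhere contribute to roots; other lines are dominated. Here the surviving (envelope) indices are i = 3, i = 2, i = 1, i = 0.
Intersections between consecutive envelope lines give the roots: for adjacent envelope indices i < j the intersection is x = (a_i − a_j) / (j − i). Reading off the sorted break points: {-2, 1, 4}.
Verification: at each break x_0, at least two indices attain the minimum of min_i(a_i + i · x_0).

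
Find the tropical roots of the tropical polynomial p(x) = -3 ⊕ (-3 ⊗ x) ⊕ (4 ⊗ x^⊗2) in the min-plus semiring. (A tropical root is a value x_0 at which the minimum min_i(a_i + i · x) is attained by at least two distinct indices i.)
Roots: {-7, 0}

Each tropical root is a break point of the lower envelope of the lines y = a_i + i · x (there are 3 lines, with slopes 0, 1, ..., 2). Only the lines that attain the minimum somewhere contribute to roots; other lines are dominated. Here the surviving (envelope) indices are i = 2, i = 1, i = 0.
Intersections between consecutive envelope lines give the roots: for adjacent envelope indices i < j the intersection is x = (a_i − a_j) / (j − i). Reading off the sorted break points: {-7, 0}.
Verification: at each break x_0, at least two indices attain the minimum of min_i(a_i + i · x_0).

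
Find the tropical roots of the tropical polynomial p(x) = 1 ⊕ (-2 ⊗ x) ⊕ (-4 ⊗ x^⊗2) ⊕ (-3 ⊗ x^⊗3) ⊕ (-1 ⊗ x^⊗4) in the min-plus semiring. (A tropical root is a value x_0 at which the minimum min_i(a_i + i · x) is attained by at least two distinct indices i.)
Roots: {-2, -1, 2, 3}

Each tropical root is a break point of the lower envelope of the lines y = a_i + i · x (there are 5 lines, with slopes 0, 1, ..., 4). Only the lines that attain the minimum somewhere contribute to roots; other lines are dominated. Here the surviving (envelope) indices are i = 4, i = 3, i = 2, i = 1, i = 0.
Intersections between consecutive envelope lines give the roots: for adjacent envelope indices i < j the intersection is x = (a_i − a_j) / (j − i). Reading off the sorted break points: {-2, -1, 2, 3}.
Verification: at each break x_0, at least two indices attain the minimum of min_i(a_i + i · x_0).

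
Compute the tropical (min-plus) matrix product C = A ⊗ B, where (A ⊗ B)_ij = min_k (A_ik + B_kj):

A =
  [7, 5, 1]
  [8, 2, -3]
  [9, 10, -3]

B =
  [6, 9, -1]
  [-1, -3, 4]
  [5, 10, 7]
A ⊗ B =
  [4, 2, 6]
  [1, -1, 4]
  [2, 7, 4]

Apply the min-plus product entry-by-entry:
  C[0][0] = min over k of (A[0][0] + B[0][0] = 7 + 6 = 13, A[0][1] + B[1][0] = 5 + -1 = 4, A[0][2] + B[2][0] = 1 + 5 = 6) = 4 (attained at k = 1)
  C[0][1] = min over k of (A[0][0] + B[0][1] = 7 + 9 = 16, A[0][1] + B[1][1] = 5 + -3 = 2, A[0][2] + B[2][1] = 1 + 10 = 11) = 2 (attained at k = 1)
  C[0][2] = min over k of (A[0][0] + B[0][2] = 7 + -1 = 6, A[0][1] + B[1][2] = 5 + 4 = 9, A[0][2] + B[2][2] = 1 + 7 = 8) = 6 (attained at k = 0)
  C[1][0] = min over k of (A[1][0] + B[0][0] = 8 + 6 = 14, A[1][1] + B[1][0] = 2 + -1 = 1, A[1][2] + B[2][0] = -3 + 5 = 2) = 1 (attained at k = 1)
  C[1][1] = min over k of (A[1][0] + B[0][1] = 8 + 9 = 17, A[1][1] + B[1][1] = 2 + -3 = -1, A[1][2] + B[2][1] = -3 + 10 = 7) = -1 (attained at k = 1)
  C[1][2] = min over k of (A[1][0] + B[0][2] = 8 + -1 = 7, A[1][1] + B[1][2] = 2 + 4 = 6, A[1][2] + B[2][2] = -3 + 7 = 4) = 4 (attained at k = 2)
  C[2][0] = min over k of (A[2][0] + B[0][0] = 9 + 6 = 15, A[2][1] + B[1][0] = 10 + -1 = 9, A[2][2] + B[2][0] = -3 + 5 = 2) = 2 (attained at k = 2)
  C[2][1] = min over k of (A[2][0] + B[0][1] = 9 + 9 = 18, A[2][1] + B[1][1] = 10 + -3 = 7, A[2][2] + B[2][1] = -3 + 10 = 7) = 7 (attained at k = 1)
  C[2][2] = min over k of (A[2][0] + B[0][2] = 9 + -1 = 8, A[2][1] + B[1][2] = 10 + 4 = 14, A[2][2] + B[2][2] = -3 + 7 = 4) = 4 (attained at k = 2)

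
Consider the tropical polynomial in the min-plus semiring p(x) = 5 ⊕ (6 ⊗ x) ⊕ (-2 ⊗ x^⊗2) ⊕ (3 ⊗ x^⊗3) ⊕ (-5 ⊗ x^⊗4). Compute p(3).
p(3) = 4

A tropical monomial a ⊗ x^⊗i evaluates to a + i · x. Evaluating each term at x = 3:
  Term 0 contributes 5 + 0 · 3 = 5
  Term 1 contributes 6 + 1 · 3 = 9
  Term 2 contributes -2 + 2 · 3 = 4
  Term 3 contributes 3 + 3 · 3 = 12
  Term 4 contributes -5 + 4 · 3 = 7
p(3) = ⊕ of these = min[5, 9, 4, 12, 7] = 4.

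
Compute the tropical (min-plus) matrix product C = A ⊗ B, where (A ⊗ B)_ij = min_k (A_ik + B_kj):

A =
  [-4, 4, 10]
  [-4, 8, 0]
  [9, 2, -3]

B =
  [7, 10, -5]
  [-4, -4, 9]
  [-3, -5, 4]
A ⊗ B =
  [0, 0, -9]
  [-3, -5, -9]
  [-6, -8, 1]

Apply the min-plus product entry-by-entry:
  C[0][0] = min over k of (A[0][0] + B[0][0] = -4 + 7 = 3, A[0][1] + B[1][0] = 4 + -4 = 0, A[0][2] + B[2][0] = 10 + -3 = 7) = 0 (attained at k = 1)
  C[0][1] = min over k of (A[0][0] + B[0][1] = -4 + 10 = 6, A[0][1] + B[1][1] = 4 + -4 = 0, A[0][2] + B[2][1] = 10 + -5 = 5) = 0 (attained at k = 1)
  C[0][2] = min over k of (A[0][0] + B[0][2] = -4 + -5 = -9, A[0][1] + B[1][2] = 4 + 9 = 13, A[0][2] + B[2][2] = 10 + 4 = 14) = -9 (attained at k = 0)
  C[1][0] = min over k of (A[1][0] + B[0][0] = -4 + 7 = 3, A[1][1] + B[1][0] = 8 + -4 = 4, A[1][2] + B[2][0] = 0 + -3 = -3) = -3 (attained at k = 2)
  C[1][1] = min over k of (A[1][0] + B[0][1] = -4 + 10 = 6, A[1][1] + B[1][1] = 8 + -4 = 4, A[1][2] + B[2][1] = 0 + -5 = -5) = -5 (attained at k = 2)
  C[1][2] = min over k of (A[1][0] + B[0][2] = -4 + -5 = -9, A[1][1] + B[1][2] = 8 + 9 = 17, A[1][2] + B[2][2] = 0 + 4 = 4) = -9 (attained at k = 0)
  C[2][0] = min over k of (A[2][0] + B[0][0] = 9 + 7 = 16, A[2][1] + B[1][0] = 2 + -4 = -2, A[2][2] + B[2][0] = -3 + -3 = -6) = -6 (attained at k = 2)
  C[2][1] = min over k of (A[2][0] + B[0][1] = 9 + 10 = 19, A[2][1] + B[1][1] = 2 + -4 = -2, A[2][2] + B[2][1] = -3 + -5 = -8) = -8 (attained at k = 2)
  C[2][2] = min over k of (A[2][0] + B[0][2] = 9 + -5 = 4, A[2][1] + B[1][2] = 2 + 9 = 11, A[2][2] + B[2][2] = -3 + 4 = 1) = 1 (attained at k = 2)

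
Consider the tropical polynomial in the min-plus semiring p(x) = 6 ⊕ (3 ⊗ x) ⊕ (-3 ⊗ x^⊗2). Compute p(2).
p(2) = 1

A tropical monomial a ⊗ x^⊗i evaluates to a + i · x. Evaluating each term at x = 2:
  Term 0 contributes 6 + 0 · 2 = 6
  Term 1 contributes 3 + 1 · 2 = 5
  Term 2 contributes -3 + 2 · 2 = 1
p(2) = ⊕ of these = min[6, 5, 1] = 1.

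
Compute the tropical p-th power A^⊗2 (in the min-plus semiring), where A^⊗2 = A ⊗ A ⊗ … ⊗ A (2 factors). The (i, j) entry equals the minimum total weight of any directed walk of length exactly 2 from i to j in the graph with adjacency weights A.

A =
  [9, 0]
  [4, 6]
A^⊗2 =
  [4, 6]
  [10, 4]

Each entry (A^⊗2)_ij equals the minimum over all length-2 walks i = v_0 → v_1 → … → v_2 = j of Σ_t A[v_t][v_{t+1}]. For example, for (i, j) = (0, 1) we minimise over 2 possible intermediate vertex sequences; the minimum is 6, attained along the walk 0 → 1 → 1.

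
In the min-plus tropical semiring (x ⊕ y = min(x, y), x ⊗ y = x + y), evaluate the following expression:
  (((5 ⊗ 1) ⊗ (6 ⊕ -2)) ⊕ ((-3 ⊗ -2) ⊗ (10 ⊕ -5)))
(((5 ⊗ 1) ⊗ (6 ⊕ -2)) ⊕ ((-3 ⊗ -2) ⊗ (10 ⊕ -5))) = -10

Expand innermost to outermost. Recall ⊕ takes the minimum of its arguments and ⊗ takes their sum. Working out the expression (((5 ⊗ 1) ⊗ (6 ⊕ -2)) ⊕ ((-3 ⊗ -2) ⊗ (10 ⊕ -5))) gives -10.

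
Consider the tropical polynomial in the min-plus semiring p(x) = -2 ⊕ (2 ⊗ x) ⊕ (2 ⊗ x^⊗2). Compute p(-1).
p(-1) = -2

A tropical monomial a ⊗ x^⊗i evaluates to a + i · x. Evaluating each term at x = -1:
  Term 0 contributes -2 + 0 · -1 = -2
  Term 1 contributes 2 + 1 · -1 = 1
  Term 2 contributes 2 + 2 · -1 = 0
p(-1) = ⊕ of these = min[-2, 1, 0] = -2.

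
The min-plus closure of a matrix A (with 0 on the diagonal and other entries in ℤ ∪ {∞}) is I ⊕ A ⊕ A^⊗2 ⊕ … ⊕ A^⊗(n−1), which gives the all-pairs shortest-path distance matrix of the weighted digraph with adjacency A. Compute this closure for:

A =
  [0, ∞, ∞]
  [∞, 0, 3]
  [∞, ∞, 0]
Closure =
  [0, ∞, ∞]
  [∞, 0, 3]
  [∞, ∞, 0]

This is the Floyd-Warshall all-pairs shortest-path computation. For each intermediate vertex k = 0, 1, …, 2, update dist[i][j] ← min(dist[i][j], dist[i][k] + dist[k][j]). The final matrix gives, for each (i, j), the minimum total weight of any directed path from i to j (possibly empty when i = j).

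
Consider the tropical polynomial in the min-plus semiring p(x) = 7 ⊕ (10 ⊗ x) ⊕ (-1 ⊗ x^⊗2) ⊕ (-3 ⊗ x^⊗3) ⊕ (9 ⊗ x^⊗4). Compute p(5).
p(5) = 7

A tropical monomial a ⊗ x^⊗i evaluates to a + i · x. Evaluating each term at x = 5:
  Term 0 contributes 7 + 0 · 5 = 7
  Term 1 contributes 10 + 1 · 5 = 15
  Term 2 contributes -1 + 2 · 5 = 9
  Term 3 contributes -3 + 3 · 5 = 12
  Term 4 contributes 9 + 4 · 5 = 29
p(5) = ⊕ of these = min[7, 15, 9, 12, 29] = 7.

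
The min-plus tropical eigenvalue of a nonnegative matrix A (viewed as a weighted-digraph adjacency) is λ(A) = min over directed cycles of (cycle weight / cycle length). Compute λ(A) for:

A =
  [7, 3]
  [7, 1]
λ(A) = 1

Enumerate directed cycles and compute their means (weight / length). Sample:
  cycle 0 → 0: weight = 7, length = 1, mean = 7/1 ≈ 7.000
  cycle 1 → 1: weight = 1, length = 1, mean = 1/1 ≈ 1.000
  cycle 0 → 1 → 0: weight = 10, length = 2, mean = 10/2 ≈ 5.000
  cycle 1 → 0 → 1: weight = 10, length = 2, mean = 10/2 ≈ 5.000
Minimum mean = 1.000, attained e.g. along the cycle 1 → 1 with weight 1 and length 1. So λ(A) = 1/1 = 1.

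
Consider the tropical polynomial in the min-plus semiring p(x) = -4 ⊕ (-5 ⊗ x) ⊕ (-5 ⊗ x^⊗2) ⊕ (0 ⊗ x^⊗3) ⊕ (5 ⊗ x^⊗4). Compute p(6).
p(6) = -4

A tropical monomial a ⊗ x^⊗i evaluates to a + i · x. Evaluating each term at x = 6:
  Term 0 contributes -4 + 0 · 6 = -4
  Term 1 contributes -5 + 1 · 6 = 1
  Term 2 contributes -5 + 2 · 6 = 7
  Term 3 contributes 0 + 3 · 6 = 18
  Term 4 contributes 5 + 4 · 6 = 29
p(6) = ⊕ of these = min[-4, 1, 7, 18, 29] = -4.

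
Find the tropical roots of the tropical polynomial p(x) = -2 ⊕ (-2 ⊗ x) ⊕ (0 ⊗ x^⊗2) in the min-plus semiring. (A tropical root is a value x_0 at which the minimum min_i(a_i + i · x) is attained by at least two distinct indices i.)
Roots: {-2, 0}

Each tropical root is a break point of the lower envelope of the lines y = a_i + i · x (there are 3 lines, with slopes 0, 1, ..., 2). Only the lines that attain the minimum somewhere contribute to roots; other lines are dominated. Here the surviving (envelope) indices are i = 2, i = 1, i = 0.
Intersections between consecutive envelope lines give the roots: for adjacent envelope indices i < j the intersection is x = (a_i − a_j) / (j − i). Reading off the sorted break points: {-2, 0}.
Verification: at each break x_0, at least two indices attain the minimum of min_i(a_i + i · x_0).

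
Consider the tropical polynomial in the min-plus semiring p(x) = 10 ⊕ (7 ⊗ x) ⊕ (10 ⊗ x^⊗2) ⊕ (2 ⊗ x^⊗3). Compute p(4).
p(4) = 10

A tropical monomial a ⊗ x^⊗i evaluates to a + i · x. Evaluating each term at x = 4:
  Term 0 contributes 10 + 0 · 4 = 10
  Term 1 contributes 7 + 1 · 4 = 11
  Term 2 contributes 10 + 2 · 4 = 18
  Term 3 contributes 2 + 3 · 4 = 14
p(4) = ⊕ of these = min[10, 11, 18, 14] = 10.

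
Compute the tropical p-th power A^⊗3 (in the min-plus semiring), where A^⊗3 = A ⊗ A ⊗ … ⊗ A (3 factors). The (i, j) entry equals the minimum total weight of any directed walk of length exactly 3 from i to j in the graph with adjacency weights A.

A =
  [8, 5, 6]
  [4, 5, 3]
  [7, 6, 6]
A^⊗3 =
  [14, 14, 13]
  [13, 14, 12]
  [15, 15, 14]

Each entry (A^⊗3)_ij equals the minimum over all length-3 walks i = v_0 → v_1 → … → v_3 = j of Σ_t A[v_t][v_{t+1}]. For example, for (i, j) = (0, 2) we minimise over 9 possible intermediate vertex sequences; the minimum is 13, attained along the walk 0 → 1 → 1 → 2.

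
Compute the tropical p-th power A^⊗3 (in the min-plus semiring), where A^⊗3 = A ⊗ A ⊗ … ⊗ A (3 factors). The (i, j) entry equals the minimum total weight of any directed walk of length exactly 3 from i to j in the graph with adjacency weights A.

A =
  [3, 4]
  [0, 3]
A^⊗3 =
  [7, 8]
  [4, 7]

Each entry (A^⊗3)_ij equals the minimum over all length-3 walks i = v_0 → v_1 → … → v_3 = j of Σ_t A[v_t][v_{t+1}]. For example, for (i, j) = (0, 1) we minimise over 4 possible intermediate vertex sequences; the minimum is 8, attained along the walk 0 → 1 → 0 → 1.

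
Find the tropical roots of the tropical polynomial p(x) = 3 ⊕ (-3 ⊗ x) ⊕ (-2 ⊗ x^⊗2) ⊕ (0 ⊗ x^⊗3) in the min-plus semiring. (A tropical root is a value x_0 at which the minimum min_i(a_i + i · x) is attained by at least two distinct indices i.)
Roots: {-2, -1, 6}

Each tropical root is a break point of the lower envelope of the lines y = a_i + i · x (there are 4 lines, with slopes 0, 1, ..., 3). Only the lines that attain the minimum somewhere contribute to roots; other lines are dominated. Here the surviving (envelope) indices are i = 3, i = 2, i = 1, i = 0.
Intersections between consecutive envelope lines give the roots: for adjacent envelope indices i < j the intersection is x = (a_i − a_j) / (j − i). Reading off the sorted break points: {-2, -1, 6}.
Verification: at each break x_0, at least two indices attain the minimum of min_i(a_i + i · x_0).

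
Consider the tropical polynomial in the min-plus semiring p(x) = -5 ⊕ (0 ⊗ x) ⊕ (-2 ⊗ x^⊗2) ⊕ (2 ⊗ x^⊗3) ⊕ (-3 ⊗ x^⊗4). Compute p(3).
p(3) = -5

A tropical monomial a ⊗ x^⊗i evaluates to a + i · x. Evaluating each term at x = 3:
  Term 0 contributes -5 + 0 · 3 = -5
  Term 1 contributes 0 + 1 · 3 = 3
  Term 2 contributes -2 + 2 · 3 = 4
  Term 3 contributes 2 + 3 · 3 = 11
  Term 4 contributes -3 + 4 · 3 = 9
p(3) = ⊕ of these = min[-5, 3, 4, 11, 9] = -5.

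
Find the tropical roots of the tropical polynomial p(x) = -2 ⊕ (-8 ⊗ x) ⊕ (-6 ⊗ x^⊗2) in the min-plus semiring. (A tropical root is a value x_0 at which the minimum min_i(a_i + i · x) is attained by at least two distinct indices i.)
Roots: {-2, 6}

Each tropical root is a break point of the lower envelope of the lines y = a_i + i · x (there are 3 lines, with slopes 0, 1, ..., 2). Only the lines that attain the minimum somewhere contribute to roots; other lines are dominated. Here the surviving (envelope) indices are i = 2, i = 1, i = 0.
Intersections between consecutive envelope lines give the roots: for adjacent envelope indices i < j the intersection is x = (a_i − a_j) / (j − i). Reading off the sorted break points: {-2, 6}.
Verification: at each break x_0, at least two indices attain the minimum of min_i(a_i + i · x_0).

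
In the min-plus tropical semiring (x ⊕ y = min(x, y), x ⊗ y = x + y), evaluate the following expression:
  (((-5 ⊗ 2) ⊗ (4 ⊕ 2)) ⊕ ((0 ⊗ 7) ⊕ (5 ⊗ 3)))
(((-5 ⊗ 2) ⊗ (4 ⊕ 2)) ⊕ ((0 ⊗ 7) ⊕ (5 ⊗ 3))) = -1

Expand innermost to outermost. Recall ⊕ takes the minimum of its arguments and ⊗ takes their sum. Working out the expression (((-5 ⊗ 2) ⊗ (4 ⊕ 2)) ⊕ ((0 ⊗ 7) ⊕ (5 ⊗ 3))) gives -1.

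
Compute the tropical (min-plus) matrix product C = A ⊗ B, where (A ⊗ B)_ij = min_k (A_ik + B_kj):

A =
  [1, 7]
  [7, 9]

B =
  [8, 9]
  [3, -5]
A ⊗ B =
  [9, 2]
  [12, 4]

Apply the min-plus product entry-by-entry:
  C[0][0] = min over k of (A[0][0] + B[0][0] = 1 + 8 = 9, A[0][1] + B[1][0] = 7 + 3 = 10) = 9 (attained at k = 0)
  C[0][1] = min over k of (A[0][0] + B[0][1] = 1 + 9 = 10, A[0][1] + B[1][1] = 7 + -5 = 2) = 2 (attained at k = 1)
  C[1][0] = min over k of (A[1][0] + B[0][0] = 7 + 8 = 15, A[1][1] + B[1][0] = 9 + 3 = 12) = 12 (attained at k = 1)
  C[1][1] = min over k of (A[1][0] + B[0][1] = 7 + 9 = 16, A[1][1] + B[1][1] = 9 + -5 = 4) = 4 (attained at k = 1)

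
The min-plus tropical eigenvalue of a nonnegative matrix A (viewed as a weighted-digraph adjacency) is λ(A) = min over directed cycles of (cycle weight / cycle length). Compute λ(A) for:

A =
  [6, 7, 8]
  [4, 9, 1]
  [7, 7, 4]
λ(A) = 4

Enumerate directed cycles and compute their means (weight / length). Sample:
  cycle 0 → 0: weight = 6, length = 1, mean = 6/1 ≈ 6.000
  cycle 1 → 1: weight = 9, length = 1, mean = 9/1 ≈ 9.000
  cycle 2 → 2: weight = 4, length = 1, mean = 4/1 ≈ 4.000
  cycle 0 → 1 → 0: weight = 11, length = 2, mean = 11/2 ≈ 5.500
  cycle 0 → 2 → 0: weight = 15, length = 2, mean = 15/2 ≈ 7.500
  cycle 1 → 0 → 1: weight = 11, length = 2, mean = 11/2 ≈ 5.500
Minimum mean = 4.000, attained e.g. along the cycle 2 → 2 with weight 4 and length 1. So λ(A) = 4/1 = 4.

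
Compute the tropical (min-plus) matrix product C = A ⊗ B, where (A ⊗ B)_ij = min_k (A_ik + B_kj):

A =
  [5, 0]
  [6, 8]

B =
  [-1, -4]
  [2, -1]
A ⊗ B =
  [2, -1]
  [5, 2]

Apply the min-plus product entry-by-entry:
  C[0][0] = min over k of (A[0][0] + B[0][0] = 5 + -1 = 4, A[0][1] + B[1][0] = 0 + 2 = 2) = 2 (attained at k = 1)
  C[0][1] = min over k of (A[0][0] + B[0][1] = 5 + -4 = 1, A[0][1] + B[1][1] = 0 + -1 = -1) = -1 (attained at k = 1)
  C[1][0] = min over k of (A[1][0] + B[0][0] = 6 + -1 = 5, A[1][1] + B[1][0] = 8 + 2 = 10) = 5 (attained at k = 0)
  C[1][1] = min over k of (A[1][0] + B[0][1] = 6 + -4 = 2, A[1][1] + B[1][1] = 8 + -1 = 7) = 2 (attained at k = 0)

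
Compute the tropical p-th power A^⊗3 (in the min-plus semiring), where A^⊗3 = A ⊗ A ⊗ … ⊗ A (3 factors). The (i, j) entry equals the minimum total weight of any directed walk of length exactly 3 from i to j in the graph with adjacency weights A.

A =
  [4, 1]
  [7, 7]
A^⊗3 =
  [12, 9]
  [15, 12]

Each entry (A^⊗3)_ij equals the minimum over all length-3 walks i = v_0 → v_1 → … → v_3 = j of Σ_t A[v_t][v_{t+1}]. For example, for (i, j) = (0, 1) we minimise over 4 possible intermediate vertex sequences; the minimum is 9, attained along the walk 0 → 0 → 0 → 1.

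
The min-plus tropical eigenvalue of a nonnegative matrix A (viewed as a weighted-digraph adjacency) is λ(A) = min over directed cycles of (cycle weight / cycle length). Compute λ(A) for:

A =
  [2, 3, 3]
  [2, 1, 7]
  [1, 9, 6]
λ(A) = 1

Enumerate directed cycles and compute their means (weight / length). Sample:
  cycle 0 → 0: weight = 2, length = 1, mean = 2/1 ≈ 2.000
  cycle 1 → 1: weight = 1, length = 1, mean = 1/1 ≈ 1.000
  cycle 2 → 2: weight = 6, length = 1, mean = 6/1 ≈ 6.000
  cycle 0 → 1 → 0: weight = 5, length = 2, mean = 5/2 ≈ 2.500
  cycle 0 → 2 → 0: weight = 4, length = 2, mean = 4/2 ≈ 2.000
  cycle 1 → 0 → 1: weight = 5, length = 2, mean = 5/2 ≈ 2.500
Minimum mean = 1.000, attained e.g. along the cycle 1 → 1 with weight 1 and length 1. So λ(A) = 1/1 = 1.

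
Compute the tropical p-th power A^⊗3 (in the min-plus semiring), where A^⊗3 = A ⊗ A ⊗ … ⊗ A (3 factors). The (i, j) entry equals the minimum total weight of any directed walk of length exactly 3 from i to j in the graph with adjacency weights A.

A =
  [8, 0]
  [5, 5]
A^⊗3 =
  [10, 5]
  [10, 10]

Each entry (A^⊗3)_ij equals the minimum over all length-3 walks i = v_0 → v_1 → … → v_3 = j of Σ_t A[v_t][v_{t+1}]. For example, for (i, j) = (0, 1) we minimise over 4 possible intermediate vertex sequences; the minimum is 5, attained along the walk 0 → 1 → 0 → 1.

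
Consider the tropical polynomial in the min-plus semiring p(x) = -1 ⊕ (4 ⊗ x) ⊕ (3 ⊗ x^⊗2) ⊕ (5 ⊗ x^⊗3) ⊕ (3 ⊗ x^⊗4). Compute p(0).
p(0) = -1

A tropical monomial a ⊗ x^⊗i evaluates to a + i · x. Evaluating each term at x = 0:
  Term 0 contributes -1 + 0 · 0 = -1
  Term 1 contributes 4 + 1 · 0 = 4
  Term 2 contributes 3 + 2 · 0 = 3
  Term 3 contributes 5 + 3 · 0 = 5
  Term 4 contributes 3 + 4 · 0 = 3
p(0) = ⊕ of these = min[-1, 4, 3, 5, 3] = -1.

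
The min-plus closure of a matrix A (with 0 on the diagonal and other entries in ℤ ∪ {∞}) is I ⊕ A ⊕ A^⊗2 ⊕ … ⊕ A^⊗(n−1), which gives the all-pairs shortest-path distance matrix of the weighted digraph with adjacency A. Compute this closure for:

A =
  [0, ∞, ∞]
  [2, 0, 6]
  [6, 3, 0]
Closure =
  [0, ∞, ∞]
  [2, 0, 6]
  [5, 3, 0]

This is the Floyd-Warshall all-pairs shortest-path computation. For each intermediate vertex k = 0, 1, …, 2, update dist[i][j] ← min(dist[i][j], dist[i][k] + dist[k][j]). The final matrix gives, for each (i, j), the minimum total weight of any directed path from i to j (possibly empty when i = j).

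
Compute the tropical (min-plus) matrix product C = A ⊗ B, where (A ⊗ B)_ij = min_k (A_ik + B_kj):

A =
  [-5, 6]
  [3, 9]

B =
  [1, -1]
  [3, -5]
A ⊗ B =
  [-4, -6]
  [4, 2]

Apply the min-plus product entry-by-entry:
  C[0][0] = min over k of (A[0][0] + B[0][0] = -5 + 1 = -4, A[0][1] + B[1][0] = 6 + 3 = 9) = -4 (attained at k = 0)
  C[0][1] = min over k of (A[0][0] + B[0][1] = -5 + -1 = -6, A[0][1] + B[1][1] = 6 + -5 = 1) = -6 (attained at k = 0)
  C[1][0] = min over k of (A[1][0] + B[0][0] = 3 + 1 = 4, A[1][1] + B[1][0] = 9 + 3 = 12) = 4 (attained at k = 0)
  C[1][1] = min over k of (A[1][0] + B[0][1] = 3 + -1 = 2, A[1][1] + B[1][1] = 9 + -5 = 4) = 2 (attained at k = 0)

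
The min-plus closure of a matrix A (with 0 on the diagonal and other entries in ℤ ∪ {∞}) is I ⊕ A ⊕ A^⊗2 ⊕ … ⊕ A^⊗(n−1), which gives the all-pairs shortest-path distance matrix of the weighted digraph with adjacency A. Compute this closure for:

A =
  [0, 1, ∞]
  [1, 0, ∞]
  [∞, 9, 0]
Closure =
  [0, 1, ∞]
  [1, 0, ∞]
  [10, 9, 0]

This is the Floyd-Warshall all-pairs shortest-path computation. For each intermediate vertex k = 0, 1, …, 2, update dist[i][j] ← min(dist[i][j], dist[i][k] + dist[k][j]). The final matrix gives, for each (i, j), the minimum total weight of any directed path from i to j (possibly empty when i = j).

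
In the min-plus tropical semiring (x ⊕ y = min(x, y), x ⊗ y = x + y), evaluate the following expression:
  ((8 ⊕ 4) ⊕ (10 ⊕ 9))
((8 ⊕ 4) ⊕ (10 ⊕ 9)) = 4

Expand innermost to outermost. Recall ⊕ takes the minimum of its arguments and ⊗ takes their sum. Working out the expression ((8 ⊕ 4) ⊕ (10 ⊕ 9)) gives 4.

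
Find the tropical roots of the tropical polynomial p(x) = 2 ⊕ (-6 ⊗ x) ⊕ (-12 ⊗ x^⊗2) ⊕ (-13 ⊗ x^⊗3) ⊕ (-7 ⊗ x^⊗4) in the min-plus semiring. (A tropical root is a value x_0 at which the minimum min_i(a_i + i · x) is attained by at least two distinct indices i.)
Roots: {-6, 1, 6, 8}

Each tropical root is a break point of the lower envelope of the lines y = a_i + i · x (there are 5 lines, with slopes 0, 1, ..., 4). Only the lines that attain the minimum somewhere contribute to roots; other lines are dominated. Here the surviving (envelope) indices are i = 4, i = 3, i = 2, i = 1, i = 0.
Intersections between consecutive envelope lines give the roots: for adjacent envelope indices i < j the intersection is x = (a_i − a_j) / (j − i). Reading off the sorted break points: {-6, 1, 6, 8}.
Verification: at each break x_0, at least two indices attain the minimum of min_i(a_i + i · x_0).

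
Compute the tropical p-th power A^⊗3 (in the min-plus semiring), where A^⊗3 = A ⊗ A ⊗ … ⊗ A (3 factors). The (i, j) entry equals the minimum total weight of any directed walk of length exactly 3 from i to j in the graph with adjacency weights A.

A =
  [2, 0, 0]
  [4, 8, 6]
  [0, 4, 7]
A^⊗3 =
  [2, 0, 0]
  [4, 6, 6]
  [0, 2, 2]

Each entry (A^⊗3)_ij equals the minimum over all length-3 walks i = v_0 → v_1 → … → v_3 = j of Σ_t A[v_t][v_{t+1}]. For example, for (i, j) = (0, 2) we minimise over 9 possible intermediate vertex sequences; the minimum is 0, attained along the walk 0 → 2 → 0 → 2.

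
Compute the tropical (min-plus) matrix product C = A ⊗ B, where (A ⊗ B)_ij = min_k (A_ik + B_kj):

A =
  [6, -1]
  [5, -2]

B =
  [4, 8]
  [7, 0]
A ⊗ B =
  [6, -1]
  [5, -2]

Apply the min-plus product entry-by-entry:
  C[0][0] = min over k of (A[0][0] + B[0][0] = 6 + 4 = 10, A[0][1] + B[1][0] = -1 + 7 = 6) = 6 (attained at k = 1)
  C[0][1] = min over k of (A[0][0] + B[0][1] = 6 + 8 = 14, A[0][1] + B[1][1] = -1 + 0 = -1) = -1 (attained at k = 1)
  C[1][0] = min over k of (A[1][0] + B[0][0] = 5 + 4 = 9, A[1][1] + B[1][0] = -2 + 7 = 5) = 5 (attained at k = 1)
  C[1][1] = min over k of (A[1][0] + B[0][1] = 5 + 8 = 13, A[1][1] + B[1][1] = -2 + 0 = -2) = -2 (attained at k = 1)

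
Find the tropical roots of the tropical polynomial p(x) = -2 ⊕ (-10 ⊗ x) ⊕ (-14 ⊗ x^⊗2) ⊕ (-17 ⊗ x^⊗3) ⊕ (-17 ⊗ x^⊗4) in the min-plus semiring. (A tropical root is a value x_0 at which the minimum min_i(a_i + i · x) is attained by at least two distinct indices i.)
Roots: {0, 3, 4, 8}

Each tropical root is a break point of the lower envelope of the lines y = a_i + i · x (there are 5 lines, with slopes 0, 1, ..., 4). Only the lines that attain the minimum somewhere contribute to roots; other lines are dominated. Here the surviving (envelope) indices are i = 4, i = 3, i = 2, i = 1, i = 0.
Intersections between consecutive envelope lines give the roots: for adjacent envelope indices i < j the intersection is x = (a_i − a_j) / (j − i). Reading off the sorted break points: {0, 3, 4, 8}.
Verification: at each break x_0, at least two indices attain the minimum of min_i(a_i + i · x_0).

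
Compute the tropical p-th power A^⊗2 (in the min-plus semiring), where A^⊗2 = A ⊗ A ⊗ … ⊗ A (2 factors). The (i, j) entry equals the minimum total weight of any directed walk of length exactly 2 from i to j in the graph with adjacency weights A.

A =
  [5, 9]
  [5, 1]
A^⊗2 =
  [10, 10]
  [6, 2]

Each entry (A^⊗2)_ij equals the minimum over all length-2 walks i = v_0 → v_1 → … → v_2 = j of Σ_t A[v_t][v_{t+1}]. For example, for (i, j) = (0, 1) we minimise over 2 possible intermediate vertex sequences; the minimum is 10, attained along the walk 0 → 1 → 1.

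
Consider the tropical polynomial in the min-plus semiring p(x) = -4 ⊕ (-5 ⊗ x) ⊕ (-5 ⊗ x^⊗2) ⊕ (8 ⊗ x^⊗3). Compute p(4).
p(4) = -4

A tropical monomial a ⊗ x^⊗i evaluates to a + i · x. Evaluating each term at x = 4:
  Term 0 contributes -4 + 0 · 4 = -4
  Term 1 contributes -5 + 1 · 4 = -1
  Term 2 contributes -5 + 2 · 4 = 3
  Term 3 contributes 8 + 3 · 4 = 20
p(4) = ⊕ of these = min[-4, -1, 3, 20] = -4.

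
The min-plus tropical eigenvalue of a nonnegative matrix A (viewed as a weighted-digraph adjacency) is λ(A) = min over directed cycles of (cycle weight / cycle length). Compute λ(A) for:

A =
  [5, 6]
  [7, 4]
λ(A) = 4

Enumerate directed cycles and compute their means (weight / length). Sample:
  cycle 0 → 0: weight = 5, length = 1, mean = 5/1 ≈ 5.000
  cycle 1 → 1: weight = 4, length = 1, mean = 4/1 ≈ 4.000
  cycle 0 → 1 → 0: weight = 13, length = 2, mean = 13/2 ≈ 6.500
  cycle 1 → 0 → 1: weight = 13, length = 2, mean = 13/2 ≈ 6.500
Minimum mean = 4.000, attained e.g. along the cycle 1 → 1 with weight 4 and length 1. So λ(A) = 4/1 = 4.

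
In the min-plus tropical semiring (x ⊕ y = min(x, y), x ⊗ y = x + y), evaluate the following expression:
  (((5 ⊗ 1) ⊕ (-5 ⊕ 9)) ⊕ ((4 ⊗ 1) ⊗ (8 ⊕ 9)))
(((5 ⊗ 1) ⊕ (-5 ⊕ 9)) ⊕ ((4 ⊗ 1) ⊗ (8 ⊕ 9))) = -5

Expand innermost to outermost. Recall ⊕ takes the minimum of its arguments and ⊗ takes their sum. Working out the expression (((5 ⊗ 1) ⊕ (-5 ⊕ 9)) ⊕ ((4 ⊗ 1) ⊗ (8 ⊕ 9))) gives -5.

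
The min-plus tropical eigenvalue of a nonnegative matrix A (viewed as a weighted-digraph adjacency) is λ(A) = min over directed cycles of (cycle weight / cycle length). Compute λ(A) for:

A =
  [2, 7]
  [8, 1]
λ(A) = 1

Enumerate directed cycles and compute their means (weight / length). Sample:
  cycle 0 → 0: weight = 2, length = 1, mean = 2/1 ≈ 2.000
  cycle 1 → 1: weight = 1, length = 1, mean = 1/1 ≈ 1.000
  cycle 0 → 1 → 0: weight = 15, length = 2, mean = 15/2 ≈ 7.500
  cycle 1 → 0 → 1: weight = 15, length = 2, mean = 15/2 ≈ 7.500
Minimum mean = 1.000, attained e.g. along the cycle 1 → 1 with weight 1 and length 1. So λ(A) = 1/1 = 1.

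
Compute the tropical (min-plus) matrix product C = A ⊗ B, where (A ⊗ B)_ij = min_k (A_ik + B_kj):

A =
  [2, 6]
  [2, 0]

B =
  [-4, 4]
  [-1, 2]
A ⊗ B =
  [-2, 6]
  [-2, 2]

Apply the min-plus product entry-by-entry:
  C[0][0] = min over k of (A[0][0] + B[0][0] = 2 + -4 = -2, A[0][1] + B[1][0] = 6 + -1 = 5) = -2 (attained at k = 0)
  C[0][1] = min over k of (A[0][0] + B[0][1] = 2 + 4 = 6, A[0][1] + B[1][1] = 6 + 2 = 8) = 6 (attained at k = 0)
  C[1][0] = min over k of (A[1][0] + B[0][0] = 2 + -4 = -2, A[1][1] + B[1][0] = 0 + -1 = -1) = -2 (attained at k = 0)
  C[1][1] = min over k of (A[1][0] + B[0][1] = 2 + 4 = 6, A[1][1] + B[1][1] = 0 + 2 = 2) = 2 (attained at k = 1)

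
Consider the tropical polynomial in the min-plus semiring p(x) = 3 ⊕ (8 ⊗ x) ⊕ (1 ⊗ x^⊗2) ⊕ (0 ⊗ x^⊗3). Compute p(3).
p(3) = 3

A tropical monomial a ⊗ x^⊗i evaluates to a + i · x. Evaluating each term at x = 3:
  Term 0 contributes 3 + 0 · 3 = 3
  Term 1 contributes 8 + 1 · 3 = 11
  Term 2 contributes 1 + 2 · 3 = 7
  Term 3 contributes 0 + 3 · 3 = 9
p(3) = ⊕ of these = min[3, 11, 7, 9] = 3.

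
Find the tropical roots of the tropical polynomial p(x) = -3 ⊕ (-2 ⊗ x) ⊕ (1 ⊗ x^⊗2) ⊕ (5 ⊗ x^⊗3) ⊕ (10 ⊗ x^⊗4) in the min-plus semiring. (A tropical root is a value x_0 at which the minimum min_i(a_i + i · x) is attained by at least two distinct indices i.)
Roots: {-5, -4, -3, -1}

Each tropical root is a break point of the lower envelope of the lines y = a_i + i · x (there are 5 lines, with slopes 0, 1, ..., 4). Only the lines that attain the minimum somewhere contribute to roots; other lines are dominated. Here the surviving (envelope) indices are i = 4, i = 3, i = 2, i = 1, i = 0.
Intersections between consecutive envelope lines give the roots: for adjacent envelope indices i < j the intersection is x = (a_i − a_j) / (j − i). Reading off the sorted break points: {-5, -4, -3, -1}.
Verification: at each break x_0, at least two indices attain the minimum of min_i(a_i + i · x_0).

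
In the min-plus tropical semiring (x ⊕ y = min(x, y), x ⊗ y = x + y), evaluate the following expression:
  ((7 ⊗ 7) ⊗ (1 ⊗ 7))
((7 ⊗ 7) ⊗ (1 ⊗ 7)) = 22

Expand innermost to outermost. Recall ⊕ takes the minimum of its arguments and ⊗ takes their sum. Working out the expression ((7 ⊗ 7) ⊗ (1 ⊗ 7)) gives 22.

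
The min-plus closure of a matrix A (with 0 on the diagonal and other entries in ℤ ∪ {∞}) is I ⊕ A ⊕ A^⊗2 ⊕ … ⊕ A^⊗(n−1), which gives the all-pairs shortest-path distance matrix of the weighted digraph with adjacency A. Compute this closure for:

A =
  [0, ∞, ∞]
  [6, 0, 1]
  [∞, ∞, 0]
Closure =
  [0, ∞, ∞]
  [6, 0, 1]
  [∞, ∞, 0]

This is the Floyd-Warshall all-pairs shortest-path computation. For each intermediate vertex k = 0, 1, …, 2, update dist[i][j] ← min(dist[i][j], dist[i][k] + dist[k][j]). The final matrix gives, for each (i, j), the minimum total weight of any directed path from i to j (possibly empty when i = j).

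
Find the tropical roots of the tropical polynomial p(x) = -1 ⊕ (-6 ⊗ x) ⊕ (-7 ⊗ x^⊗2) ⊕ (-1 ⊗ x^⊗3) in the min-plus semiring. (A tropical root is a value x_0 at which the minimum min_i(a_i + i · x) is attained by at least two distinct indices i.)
Roots: {-6, 1, 5}

Each tropical root is a break point of the lower envelope of the lines y = a_i + i · x (there are 4 lines, with slopes 0, 1, ..., 3). Only the lines that attain the minimum somewhere contribute to roots; other lines are dominated. Here the surviving (envelope) indices are i = 3, i = 2, i = 1, i = 0.
Intersections between consecutive envelope lines give the roots: for adjacent envelope indices i < j the intersection is x = (a_i − a_j) / (j − i). Reading off the sorted break points: {-6, 1, 5}.
Verification: at each break x_0, at least two indices attain the minimum of min_i(a_i + i · x_0).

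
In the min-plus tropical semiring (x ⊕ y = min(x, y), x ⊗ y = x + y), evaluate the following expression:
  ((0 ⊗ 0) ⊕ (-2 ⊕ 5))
((0 ⊗ 0) ⊕ (-2 ⊕ 5)) = -2

Expand innermost to outermost. Recall ⊕ takes the minimum of its arguments and ⊗ takes their sum. Working out the expression ((0 ⊗ 0) ⊕ (-2 ⊕ 5)) gives -2.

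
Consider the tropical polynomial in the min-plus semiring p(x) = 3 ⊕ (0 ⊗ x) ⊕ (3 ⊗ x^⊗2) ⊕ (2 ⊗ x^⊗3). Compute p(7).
p(7) = 3

A tropical monomial a ⊗ x^⊗i evaluates to a + i · x. Evaluating each term at x = 7:
  Term 0 contributes 3 + 0 · 7 = 3
  Term 1 contributes 0 + 1 · 7 = 7
  Term 2 contributes 3 + 2 · 7 = 17
  Term 3 contributes 2 + 3 · 7 = 23
p(7) = ⊕ of these = min[3, 7, 17, 23] = 3.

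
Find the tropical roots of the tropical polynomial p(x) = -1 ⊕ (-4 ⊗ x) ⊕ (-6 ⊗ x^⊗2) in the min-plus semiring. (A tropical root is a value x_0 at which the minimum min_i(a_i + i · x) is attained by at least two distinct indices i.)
Roots: {2, 3}

Each tropical root is a break point of the lower envelope of the lines y = a_i + i · x (there are 3 lines, with slopes 0, 1, ..., 2). Only the lines that attain the minimum somewhere contribute to roots; other lines are dominated. Here the surviving (envelope) indices are i = 2, i = 1, i = 0.
Intersections between consecutive envelope lines give the roots: for adjacent envelope indices i < j the intersection is x = (a_i − a_j) / (j − i). Reading off the sorted break points: {2, 3}.
Verification: at each break x_0, at least two indices attain the minimum of min_i(a_i + i · x_0).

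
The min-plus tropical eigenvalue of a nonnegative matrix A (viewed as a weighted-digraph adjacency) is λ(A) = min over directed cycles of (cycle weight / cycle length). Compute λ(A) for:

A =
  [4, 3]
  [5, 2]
λ(A) = 2

Enumerate directed cycles and compute their means (weight / length). Sample:
  cycle 0 → 0: weight = 4, length = 1, mean = 4/1 ≈ 4.000
  cycle 1 → 1: weight = 2, length = 1, mean = 2/1 ≈ 2.000
  cycle 0 → 1 → 0: weight = 8, length = 2, mean = 8/2 ≈ 4.000
  cycle 1 → 0 → 1: weight = 8, length = 2, mean = 8/2 ≈ 4.000
Minimum mean = 2.000, attained e.g. along the cycle 1 → 1 with weight 2 and length 1. So λ(A) = 2/1 = 2.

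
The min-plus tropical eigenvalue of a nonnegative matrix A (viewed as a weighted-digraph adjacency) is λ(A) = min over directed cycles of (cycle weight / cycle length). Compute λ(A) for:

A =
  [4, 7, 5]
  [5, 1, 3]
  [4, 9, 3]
λ(A) = 1

Enumerate directed cycles and compute their means (weight / length). Sample:
  cycle 0 → 0: weight = 4, length = 1, mean = 4/1 ≈ 4.000
  cycle 1 → 1: weight = 1, length = 1, mean = 1/1 ≈ 1.000
  cycle 2 → 2: weight = 3, length = 1, mean = 3/1 ≈ 3.000
  cycle 0 → 1 → 0: weight = 12, length = 2, mean = 12/2 ≈ 6.000
  cycle 0 → 2 → 0: weight = 9, length = 2, mean = 9/2 ≈ 4.500
  cycle 1 → 0 → 1: weight = 12, length = 2, mean = 12/2 ≈ 6.000
Minimum mean = 1.000, attained e.g. along the cycle 1 → 1 with weight 1 and length 1. So λ(A) = 1/1 = 1.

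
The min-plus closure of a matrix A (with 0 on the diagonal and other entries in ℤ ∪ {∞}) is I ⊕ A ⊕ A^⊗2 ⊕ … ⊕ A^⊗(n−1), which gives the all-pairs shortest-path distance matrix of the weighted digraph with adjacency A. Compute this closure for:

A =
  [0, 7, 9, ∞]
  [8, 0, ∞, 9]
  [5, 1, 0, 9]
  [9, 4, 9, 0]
Closure =
  [0, 7, 9, 16]
  [8, 0, 17, 9]
  [5, 1, 0, 9]
  [9, 4, 9, 0]

This is the Floyd-Warshall all-pairs shortest-path computation. For each intermediate vertex k = 0, 1, …, 3, update dist[i][j] ← min(dist[i][j], dist[i][k] + dist[k][j]). The final matrix gives, for each (i, j), the minimum total weight of any directed path from i to j (possibly empty when i = j).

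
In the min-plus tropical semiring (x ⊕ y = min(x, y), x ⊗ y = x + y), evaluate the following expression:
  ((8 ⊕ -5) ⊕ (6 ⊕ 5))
((8 ⊕ -5) ⊕ (6 ⊕ 5)) = -5

Expand innermost to outermost. Recall ⊕ takes the minimum of its arguments and ⊗ takes their sum. Working out the expression ((8 ⊕ -5) ⊕ (6 ⊕ 5)) gives -5.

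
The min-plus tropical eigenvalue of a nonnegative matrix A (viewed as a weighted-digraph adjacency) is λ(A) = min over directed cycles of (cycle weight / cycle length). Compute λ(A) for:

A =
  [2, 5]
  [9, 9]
λ(A) = 2

Enumerate directed cycles and compute their means (weight / length). Sample:
  cycle 0 → 0: weight = 2, length = 1, mean = 2/1 ≈ 2.000
  cycle 1 → 1: weight = 9, length = 1, mean = 9/1 ≈ 9.000
  cycle 0 → 1 → 0: weight = 14, length = 2, mean = 14/2 ≈ 7.000
  cycle 1 → 0 → 1: weight = 14, length = 2, mean = 14/2 ≈ 7.000
Minimum mean = 2.000, attained e.g. along the cycle 0 → 0 with weight 2 and length 1. So λ(A) = 2/1 = 2.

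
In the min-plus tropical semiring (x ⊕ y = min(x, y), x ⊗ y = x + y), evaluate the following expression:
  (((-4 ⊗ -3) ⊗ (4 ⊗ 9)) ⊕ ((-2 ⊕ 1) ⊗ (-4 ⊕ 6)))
(((-4 ⊗ -3) ⊗ (4 ⊗ 9)) ⊕ ((-2 ⊕ 1) ⊗ (-4 ⊕ 6))) = -6

Expand innermost to outermost. Recall ⊕ takes the minimum of its arguments and ⊗ takes their sum. Working out the expression (((-4 ⊗ -3) ⊗ (4 ⊗ 9)) ⊕ ((-2 ⊕ 1) ⊗ (-4 ⊕ 6))) gives -6.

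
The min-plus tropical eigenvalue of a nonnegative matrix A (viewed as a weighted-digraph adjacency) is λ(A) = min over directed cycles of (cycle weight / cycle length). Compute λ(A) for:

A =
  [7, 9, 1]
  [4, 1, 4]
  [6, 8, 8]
λ(A) = 1

Enumerate directed cycles and compute their means (weight / length). Sample:
  cycle 0 → 0: weight = 7, length = 1, mean = 7/1 ≈ 7.000
  cycle 1 → 1: weight = 1, length = 1, mean = 1/1 ≈ 1.000
  cycle 2 → 2: weight = 8, length = 1, mean = 8/1 ≈ 8.000
  cycle 0 → 1 → 0: weight = 13, length = 2, mean = 13/2 ≈ 6.500
  cycle 0 → 2 → 0: weight = 7, length = 2, mean = 7/2 ≈ 3.500
  cycle 1 → 0 → 1: weight = 13, length = 2, mean = 13/2 ≈ 6.500
Minimum mean = 1.000, attained e.g. along the cycle 1 → 1 with weight 1 and length 1. So λ(A) = 1/1 = 1.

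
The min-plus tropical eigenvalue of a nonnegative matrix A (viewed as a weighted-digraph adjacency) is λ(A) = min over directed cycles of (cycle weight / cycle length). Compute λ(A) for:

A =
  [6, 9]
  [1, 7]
λ(A) = 5

Enumerate directed cycles and compute their means (weight / length). Sample:
  cycle 0 → 0: weight = 6, length = 1, mean = 6/1 ≈ 6.000
  cycle 1 → 1: weight = 7, length = 1, mean = 7/1 ≈ 7.000
  cycle 0 → 1 → 0: weight = 10, length = 2, mean = 10/2 ≈ 5.000
  cycle 1 → 0 → 1: weight = 10, length = 2, mean = 10/2 ≈ 5.000
Minimum mean = 5.000, attained e.g. along the cycle 0 → 1 → 0 with weight 10 and length 2. So λ(A) = 10/2 = 5.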